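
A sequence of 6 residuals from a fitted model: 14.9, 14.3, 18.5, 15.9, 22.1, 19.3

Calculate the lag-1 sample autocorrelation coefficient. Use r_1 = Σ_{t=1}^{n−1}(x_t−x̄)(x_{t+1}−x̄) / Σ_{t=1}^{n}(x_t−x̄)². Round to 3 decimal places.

0.099

Mean x̄ = (14.9 + 14.3 + 18.5 + 15.9 + 22.1 + 19.3)/6 = 17.5000
Numerator Σ_{t=1}^{5}(x_t−x̄)(x_{t+1}−x̄) = 4.4400
Denominator Σ(x_t−x̄)² = 44.9600
r_1 = 4.4400 / 44.9600 = 0.099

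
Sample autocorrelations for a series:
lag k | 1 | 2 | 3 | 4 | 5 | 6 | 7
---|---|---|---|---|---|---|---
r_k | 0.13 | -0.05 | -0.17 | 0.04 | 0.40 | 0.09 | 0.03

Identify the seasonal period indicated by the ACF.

5

The largest autocorrelation is r_5 = 0.40; the remaining lags stay at or below 0.13.
The dominant spike at lag 5 indicates a seasonal period of 5.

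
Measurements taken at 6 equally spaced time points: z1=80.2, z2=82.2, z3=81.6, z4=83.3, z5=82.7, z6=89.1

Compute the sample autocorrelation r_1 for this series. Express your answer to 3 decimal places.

0.029

Mean z̄ = (80.2 + 82.2 + 81.6 + 83.3 + 82.7 + 89.1)/6 = 83.1833
Deviations from mean: -2.9833, -0.9833, -1.5833, 0.1167, -0.4833, 5.9167
Σ(z_t−z̄)(z_{t+1}−z̄) = (2.9336) + (1.5569) + (-0.1847) + (-0.0564) + (-2.8597) = 1.3897
Denominator Σ(z_t−z̄)² = 47.6283
r_1 = 1.3897 / 47.6283 = 0.029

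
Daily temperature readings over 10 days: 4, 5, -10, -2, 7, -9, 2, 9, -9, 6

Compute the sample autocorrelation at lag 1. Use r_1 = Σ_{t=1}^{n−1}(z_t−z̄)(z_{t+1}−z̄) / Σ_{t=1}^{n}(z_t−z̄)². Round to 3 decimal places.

-0.462

Mean z̄ = (4 + 5 − 10 − 2 + 7 − 9 + 2 + 9 − 9 + 6)/10 = 0.3000
Numerator Σ_{t=1}^{9}(z_t−z̄)(z_{t+1}−z̄) = -219.9900
Denominator Σ(z_t−z̄)² = 476.1000
r_1 = -219.9900 / 476.1000 = -0.462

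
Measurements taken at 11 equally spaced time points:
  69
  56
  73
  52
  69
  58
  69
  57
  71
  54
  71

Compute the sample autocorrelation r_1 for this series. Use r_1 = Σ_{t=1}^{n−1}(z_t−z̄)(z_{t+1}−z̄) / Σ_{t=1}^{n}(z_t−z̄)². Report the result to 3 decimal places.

-0.887

Mean z̄ = (69 + 56 + 73 + 52 + 69 + 58 + 69 + 57 + 71 + 54 + 71)/11 = 63.5455
Numerator Σ_{t=1}^{10}(z_t−z̄)(z_{t+1}−z̄) = -571.9339
Denominator Σ(z_t−z̄)² = 644.7273
r_1 = -571.9339 / 644.7273 = -0.887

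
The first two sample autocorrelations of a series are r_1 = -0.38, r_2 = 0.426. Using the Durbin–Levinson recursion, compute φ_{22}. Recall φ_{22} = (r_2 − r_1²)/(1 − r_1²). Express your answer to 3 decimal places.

φ_{22} = (r_2 − r_1²) / (1 − r_1²)
r_1² = (-0.38)² = 0.1444
Numerator = 0.426 − 0.1444 = 0.2816; denominator = 1 − 0.1444 = 0.8556
φ_{22} = 0.2816 / 0.8556 = 0.329

0.329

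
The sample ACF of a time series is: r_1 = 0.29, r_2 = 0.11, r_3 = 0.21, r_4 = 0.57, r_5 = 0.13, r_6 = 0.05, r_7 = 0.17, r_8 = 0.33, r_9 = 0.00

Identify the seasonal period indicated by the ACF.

4

The largest autocorrelation is r_4 = 0.57, with a weaker echo at lag 8 (0.33); the remaining lags stay at or below 0.29. The elevated value at lag 1 (0.29), dropping to 0.11 at lag 2, reflects decaying short-term dependence rather than seasonality.
The dominant spike at lag 4 indicates a seasonal period of 4.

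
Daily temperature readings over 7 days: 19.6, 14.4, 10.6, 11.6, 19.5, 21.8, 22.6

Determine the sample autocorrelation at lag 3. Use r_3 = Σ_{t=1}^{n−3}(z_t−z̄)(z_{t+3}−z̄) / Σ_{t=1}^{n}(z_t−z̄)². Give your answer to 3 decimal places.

-0.560

Mean z̄ = (19.6 + 14.4 + 10.6 + 11.6 + 19.5 + 21.8 + 22.6)/7 = 17.1571
Numerator Σ_{t=1}^{4}(z_t−z̄)(z_{t+3}−z̄) = -80.7255
Denominator Σ(z_t−z̄)² = 144.1171
r_3 = -80.7255 / 144.1171 = -0.560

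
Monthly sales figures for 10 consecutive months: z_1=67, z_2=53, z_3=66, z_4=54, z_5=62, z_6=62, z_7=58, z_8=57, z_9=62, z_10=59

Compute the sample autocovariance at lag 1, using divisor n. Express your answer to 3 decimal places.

Mean z̄ = (67 + 53 + 66 + 54 + 62 + 62 + 58 + 57 + 62 + 59)/10 = 60.0000
Σ_{t=1}^{9}(z_t−z̄)(z_{t+1}−z̄) = -141.0000
γ_1 = -141.0000 / 10 = -14.100

-14.100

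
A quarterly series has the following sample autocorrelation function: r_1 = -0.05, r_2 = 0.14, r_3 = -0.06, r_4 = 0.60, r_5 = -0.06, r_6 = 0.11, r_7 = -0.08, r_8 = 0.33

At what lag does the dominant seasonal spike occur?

The largest autocorrelation is r_4 = 0.60, with a weaker echo at lag 8 (0.33); the remaining lags stay at or below 0.14.
The dominant spike at lag 4 indicates a seasonal period of 4.

4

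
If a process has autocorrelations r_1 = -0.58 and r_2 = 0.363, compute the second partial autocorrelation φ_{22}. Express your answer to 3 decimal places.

0.040

φ_{22} = (r_2 − r_1²) / (1 − r_1²)
r_1² = (-0.58)² = 0.3364
Numerator = 0.363 − 0.3364 = 0.0266; denominator = 1 − 0.3364 = 0.6636
φ_{22} = 0.0266 / 0.6636 = 0.040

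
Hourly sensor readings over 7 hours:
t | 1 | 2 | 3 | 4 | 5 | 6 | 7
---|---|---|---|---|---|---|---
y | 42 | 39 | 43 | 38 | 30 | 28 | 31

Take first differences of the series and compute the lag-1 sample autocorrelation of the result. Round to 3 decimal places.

-0.052

First differences Δy: -3, 4, -5, -8, -2, 3
Mean of differences = -1.8333
Numerator Σ(Δy_t−Δȳ)(Δy_{t+1}−Δȳ) = -5.5278
Denominator Σ(Δy_t−Δȳ)² = 106.8333
r_1(Δy) = -5.5278 / 106.8333 = -0.052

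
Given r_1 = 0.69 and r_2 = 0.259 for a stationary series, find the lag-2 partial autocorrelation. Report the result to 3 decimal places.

φ_{22} = (r_2 − r_1²) / (1 − r_1²)
r_1² = (0.69)² = 0.4761
Numerator = 0.259 − 0.4761 = -0.2171; denominator = 1 − 0.4761 = 0.5239
φ_{22} = -0.2171 / 0.5239 = -0.414

-0.414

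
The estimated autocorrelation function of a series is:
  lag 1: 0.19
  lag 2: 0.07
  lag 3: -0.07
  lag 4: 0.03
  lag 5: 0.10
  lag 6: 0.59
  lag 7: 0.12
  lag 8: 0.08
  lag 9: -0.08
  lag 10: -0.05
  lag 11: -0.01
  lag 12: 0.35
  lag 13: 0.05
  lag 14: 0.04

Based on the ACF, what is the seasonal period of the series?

The largest autocorrelation is r_6 = 0.59, with a weaker echo at lag 12 (0.35); the remaining lags stay at or below 0.19.
The dominant spike at lag 6 indicates a seasonal period of 6.

6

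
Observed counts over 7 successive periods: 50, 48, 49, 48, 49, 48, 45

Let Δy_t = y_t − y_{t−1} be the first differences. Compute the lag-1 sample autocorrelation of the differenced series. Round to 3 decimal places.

First differences Δy: -2, 1, -1, 1, -1, -3
Mean of differences = -0.8333
Numerator Σ(Δy_t−Δȳ)(Δy_{t+1}−Δȳ) = -2.6944
Denominator Σ(Δy_t−Δȳ)² = 12.8333
r_1(Δy) = -2.6944 / 12.8333 = -0.210

-0.210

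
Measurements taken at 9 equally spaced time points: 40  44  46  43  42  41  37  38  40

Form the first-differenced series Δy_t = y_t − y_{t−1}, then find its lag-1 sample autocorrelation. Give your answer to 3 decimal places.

First differences Δy: 4, 2, -3, -1, -1, -4, 1, 2
Mean of differences = 0.0000
Numerator Σ(Δy_t−Δȳ)(Δy_{t+1}−Δȳ) = 8.0000
Denominator Σ(Δy_t−Δȳ)² = 52.0000
r_1(Δy) = 8.0000 / 52.0000 = 0.154

0.154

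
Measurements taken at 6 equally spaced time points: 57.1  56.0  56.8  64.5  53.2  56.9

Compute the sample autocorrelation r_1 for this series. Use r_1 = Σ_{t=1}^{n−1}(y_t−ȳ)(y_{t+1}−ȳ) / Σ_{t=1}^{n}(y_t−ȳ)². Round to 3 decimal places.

Mean ȳ = (57.1 + 56.0 + 56.8 + 64.5 + 53.2 + 56.9)/6 = 57.4167
Numerator Σ_{t=1}^{5}(y_t−ȳ)(y_{t+1}−ȳ) = -30.7353
Denominator Σ(y_t−ȳ)² = 70.7083
r_1 = -30.7353 / 70.7083 = -0.435

-0.435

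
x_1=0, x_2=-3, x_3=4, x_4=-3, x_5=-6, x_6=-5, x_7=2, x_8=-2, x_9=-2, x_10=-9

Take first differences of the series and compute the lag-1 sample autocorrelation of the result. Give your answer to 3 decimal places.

First differences Δx: -3, 7, -7, -3, 1, 7, -4, 0, -7
Mean of differences = -1.0000
Numerator Σ(Δx_t−Δx̄)(Δx_{t+1}−Δx̄) = -73.0000
Denominator Σ(Δx_t−Δx̄)² = 222.0000
r_1(Δx) = -73.0000 / 222.0000 = -0.329

-0.329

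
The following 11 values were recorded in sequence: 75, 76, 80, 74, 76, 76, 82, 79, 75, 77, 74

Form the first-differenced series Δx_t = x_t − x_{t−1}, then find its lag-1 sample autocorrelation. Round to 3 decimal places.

-0.397

First differences Δx: 1, 4, -6, 2, 0, 6, -3, -4, 2, -3
Mean of differences = -0.1000
Numerator Σ(Δx_t−Δx̄)(Δx_{t+1}−Δx̄) = -51.9100
Denominator Σ(Δx_t−Δx̄)² = 130.9000
r_1(Δx) = -51.9100 / 130.9000 = -0.397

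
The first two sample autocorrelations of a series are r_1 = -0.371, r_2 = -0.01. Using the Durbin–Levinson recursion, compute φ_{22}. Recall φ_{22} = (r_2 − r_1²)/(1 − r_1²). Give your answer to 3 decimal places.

-0.171

φ_{22} = (r_2 − r_1²) / (1 − r_1²)
r_1² = (-0.371)² = 0.137641
Numerator = -0.01 − 0.1376 = -0.1476; denominator = 1 − 0.1376 = 0.8624
φ_{22} = -0.1476 / 0.8624 = -0.171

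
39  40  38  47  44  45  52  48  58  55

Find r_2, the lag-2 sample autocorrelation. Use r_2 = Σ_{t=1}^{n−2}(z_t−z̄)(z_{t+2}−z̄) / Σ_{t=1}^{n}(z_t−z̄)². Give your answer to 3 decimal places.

0.340

Mean z̄ = (39 + 40 + 38 + 47 + 44 + 45 + 52 + 48 + 58 + 55)/10 = 46.6000
Numerator Σ_{t=1}^{8}(z_t−z̄)(z_{t+2}−z̄) = 141.4800
Denominator Σ(z_t−z̄)² = 416.4000
r_2 = 141.4800 / 416.4000 = 0.340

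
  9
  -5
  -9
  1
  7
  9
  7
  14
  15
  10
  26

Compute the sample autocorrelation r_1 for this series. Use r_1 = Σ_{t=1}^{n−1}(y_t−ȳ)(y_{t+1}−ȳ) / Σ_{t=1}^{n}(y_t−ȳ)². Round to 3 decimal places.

0.444

Mean ȳ = (9 − 5 − 9 + 1 + 7 + 9 + 7 + 14 + 15 + 10 + 26)/11 = 7.6364
Numerator Σ_{t=1}^{10}(y_t−ȳ)(y_{t+1}−ȳ) = 409.5041
Denominator Σ(y_t−ȳ)² = 922.5455
r_1 = 409.5041 / 922.5455 = 0.444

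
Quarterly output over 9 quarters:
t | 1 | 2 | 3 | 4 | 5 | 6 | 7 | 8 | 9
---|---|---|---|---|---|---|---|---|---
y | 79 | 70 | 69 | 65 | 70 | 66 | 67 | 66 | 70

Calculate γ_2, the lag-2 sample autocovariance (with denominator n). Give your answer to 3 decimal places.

1.540

Mean ȳ = (79 + 70 + 69 + 65 + 70 + 66 + 67 + 66 + 70)/9 = 69.1111
Σ_{t=1}^{7}(y_t−ȳ)(y_{t+2}−ȳ) = 13.8642
γ_2 = 13.8642 / 9 = 1.540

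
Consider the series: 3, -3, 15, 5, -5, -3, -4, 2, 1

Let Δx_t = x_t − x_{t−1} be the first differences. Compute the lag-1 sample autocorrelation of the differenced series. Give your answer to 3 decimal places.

-0.367

First differences Δx: -6, 18, -10, -10, 2, -1, 6, -1
Mean of differences = -0.2500
Numerator Σ(Δx_t−Δx̄)(Δx_{t+1}−Δx̄) = -220.8125
Denominator Σ(Δx_t−Δx̄)² = 601.5000
r_1(Δx) = -220.8125 / 601.5000 = -0.367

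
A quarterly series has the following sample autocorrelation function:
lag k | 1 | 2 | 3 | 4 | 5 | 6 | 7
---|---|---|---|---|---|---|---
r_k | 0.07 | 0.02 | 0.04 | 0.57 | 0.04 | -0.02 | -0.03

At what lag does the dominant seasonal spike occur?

4

The largest autocorrelation is r_4 = 0.57; the remaining lags stay at or below 0.07.
The dominant spike at lag 4 indicates a seasonal period of 4.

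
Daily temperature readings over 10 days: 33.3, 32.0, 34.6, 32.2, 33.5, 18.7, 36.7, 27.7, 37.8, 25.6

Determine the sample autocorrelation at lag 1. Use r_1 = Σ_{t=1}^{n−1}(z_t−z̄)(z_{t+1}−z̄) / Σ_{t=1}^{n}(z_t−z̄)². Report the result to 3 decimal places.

Mean z̄ = (33.3 + 32.0 + 34.6 + 32.2 + 33.5 + 18.7 + 36.7 + 27.7 + 37.8 + 25.6)/10 = 31.2100
Numerator Σ_{t=1}^{9}(z_t−z̄)(z_{t+1}−z̄) = -166.7461
Denominator Σ(z_t−z̄)² = 296.5690
r_1 = -166.7461 / 296.5690 = -0.562

-0.562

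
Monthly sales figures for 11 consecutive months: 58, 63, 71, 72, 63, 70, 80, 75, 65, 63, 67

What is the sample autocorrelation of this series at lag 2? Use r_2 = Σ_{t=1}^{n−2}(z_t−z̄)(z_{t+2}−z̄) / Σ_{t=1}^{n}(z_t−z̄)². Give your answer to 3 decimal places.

Mean z̄ = (58 + 63 + 71 + 72 + 63 + 70 + 80 + 75 + 65 + 63 + 67)/11 = 67.9091
Numerator Σ_{t=1}^{9}(z_t−z̄)(z_{t+2}−z̄) = -169.1983
Denominator Σ(z_t−z̄)² = 406.9091
r_2 = -169.1983 / 406.9091 = -0.416

-0.416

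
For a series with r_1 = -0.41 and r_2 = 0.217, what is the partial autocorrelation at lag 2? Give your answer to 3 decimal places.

φ_{22} = (r_2 − r_1²) / (1 − r_1²)
r_1² = (-0.41)² = 0.1681
Numerator = 0.217 − 0.1681 = 0.0489; denominator = 1 − 0.1681 = 0.8319
φ_{22} = 0.0489 / 0.8319 = 0.059

0.059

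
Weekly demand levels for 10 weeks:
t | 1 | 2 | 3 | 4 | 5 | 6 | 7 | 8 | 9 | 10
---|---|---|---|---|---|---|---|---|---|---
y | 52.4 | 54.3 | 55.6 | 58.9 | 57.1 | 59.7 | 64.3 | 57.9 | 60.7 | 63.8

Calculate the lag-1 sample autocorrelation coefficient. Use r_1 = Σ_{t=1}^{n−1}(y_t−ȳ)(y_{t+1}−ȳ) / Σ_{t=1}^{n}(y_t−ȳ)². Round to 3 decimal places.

Mean ȳ = (52.4 + 54.3 + 55.6 + 58.9 + 57.1 + 59.7 + 64.3 + 57.9 + 60.7 + 63.8)/10 = 58.4700
Numerator Σ_{t=1}^{9}(y_t−ȳ)(y_{t+1}−ȳ) = 48.2341
Denominator Σ(y_t−ȳ)² = 133.7410
r_1 = 48.2341 / 133.7410 = 0.361

0.361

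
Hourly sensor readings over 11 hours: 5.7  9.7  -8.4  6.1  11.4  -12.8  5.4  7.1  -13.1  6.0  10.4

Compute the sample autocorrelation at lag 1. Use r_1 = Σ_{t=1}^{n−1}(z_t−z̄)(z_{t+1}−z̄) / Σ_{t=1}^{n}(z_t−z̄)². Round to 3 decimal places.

-0.384

Mean z̄ = (5.7 + 9.7 − 8.4 + 6.1 + 11.4 − 12.8 + 5.4 + 7.1 − 13.1 + 6.0 + 10.4)/11 = 2.5000
Numerator Σ_{t=1}^{10}(z_t−z̄)(z_{t+1}−z̄) = -328.5500
Denominator Σ(z_t−z̄)² = 854.7400
r_1 = -328.5500 / 854.7400 = -0.384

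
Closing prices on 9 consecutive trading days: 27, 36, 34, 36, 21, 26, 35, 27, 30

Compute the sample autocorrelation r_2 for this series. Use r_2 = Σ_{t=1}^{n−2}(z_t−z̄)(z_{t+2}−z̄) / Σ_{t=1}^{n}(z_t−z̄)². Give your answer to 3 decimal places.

Mean z̄ = (27 + 36 + 34 + 36 + 21 + 26 + 35 + 27 + 30)/9 = 30.2222
Numerator Σ_{t=1}^{7}(z_t−z̄)(z_{t+2}−z̄) = -69.5432
Denominator Σ(z_t−z̄)² = 227.5556
r_2 = -69.5432 / 227.5556 = -0.306

-0.306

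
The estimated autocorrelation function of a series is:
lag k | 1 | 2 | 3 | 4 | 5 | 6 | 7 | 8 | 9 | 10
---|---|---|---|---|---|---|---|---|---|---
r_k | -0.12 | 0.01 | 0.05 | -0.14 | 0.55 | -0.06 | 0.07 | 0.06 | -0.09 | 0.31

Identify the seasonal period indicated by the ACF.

The largest autocorrelation is r_5 = 0.55, with a weaker echo at lag 10 (0.31); the remaining lags stay at or below 0.07.
The dominant spike at lag 5 indicates a seasonal period of 5.

5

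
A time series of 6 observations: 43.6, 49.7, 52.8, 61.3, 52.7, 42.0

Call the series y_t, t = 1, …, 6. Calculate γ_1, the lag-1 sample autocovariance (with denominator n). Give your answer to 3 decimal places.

5.955

Mean ȳ = (43.6 + 49.7 + 52.8 + 61.3 + 52.7 + 42.0)/6 = 50.3500
Σ_{t=1}^{5}(y_t−ȳ)(y_{t+1}−ȳ) = 35.7325
γ_1 = 35.7325 / 6 = 5.955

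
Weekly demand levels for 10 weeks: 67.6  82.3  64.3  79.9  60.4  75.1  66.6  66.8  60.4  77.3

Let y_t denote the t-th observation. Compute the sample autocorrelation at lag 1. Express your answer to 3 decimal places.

Mean ȳ = (67.6 + 82.3 + 64.3 + 79.9 + 60.4 + 75.1 + 66.6 + 66.8 + 60.4 + 77.3)/10 = 70.0700
Numerator Σ_{t=1}^{9}(y_t−ȳ)(y_{t+1}−ȳ) = -345.5909
Denominator Σ(y_t−ȳ)² = 572.9210
r_1 = -345.5909 / 572.9210 = -0.603

-0.603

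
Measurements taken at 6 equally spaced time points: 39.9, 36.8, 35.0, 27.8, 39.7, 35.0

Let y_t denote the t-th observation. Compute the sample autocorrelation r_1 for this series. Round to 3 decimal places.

-0.255

Mean ȳ = (39.9 + 36.8 + 35.0 + 27.8 + 39.7 + 35.0)/6 = 35.7000
Deviations from mean: 4.2000, 1.1000, -0.7000, -7.9000, 4.0000, -0.7000
Numerator Σ_{t=1}^{5}(y_t−ȳ)(y_{t+1}−ȳ) = -25.0200
Denominator Σ(y_t−ȳ)² = 98.2400
r_1 = -25.0200 / 98.2400 = -0.255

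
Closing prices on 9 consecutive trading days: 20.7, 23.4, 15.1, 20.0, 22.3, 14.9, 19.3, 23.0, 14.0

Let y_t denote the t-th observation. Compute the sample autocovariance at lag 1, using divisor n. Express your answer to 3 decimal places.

Mean ȳ = (20.7 + 23.4 + 15.1 + 20.0 + 22.3 + 14.9 + 19.3 + 23.0 + 14.0)/9 = 19.1889
Σ_{t=1}^{8}(y_t−ȳ)(y_{t+1}−ȳ) = -44.8201
γ_1 = -44.8201 / 9 = -4.980

-4.980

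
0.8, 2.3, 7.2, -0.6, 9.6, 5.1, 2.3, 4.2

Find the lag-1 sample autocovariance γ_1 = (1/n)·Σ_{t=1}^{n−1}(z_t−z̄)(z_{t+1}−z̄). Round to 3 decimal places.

Mean z̄ = (0.8 + 2.3 + 7.2 − 0.6 + 9.6 + 5.1 + 2.3 + 4.2)/8 = 3.8625
Σ_{t=1}^{7}(z_t−z̄)(z_{t+1}−z̄) = -36.2877
γ_1 = -36.2877 / 8 = -4.536

-4.536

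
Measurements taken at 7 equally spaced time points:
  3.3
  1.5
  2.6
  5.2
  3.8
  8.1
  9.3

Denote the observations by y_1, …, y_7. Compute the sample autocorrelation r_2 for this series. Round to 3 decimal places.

Mean ȳ = (3.3 + 1.5 + 2.6 + 5.2 + 3.8 + 8.1 + 9.3)/7 = 4.8286
Deviations from mean: -1.5286, -3.3286, -2.2286, 0.3714, -1.0286, 3.2714, 4.4714
Numerator Σ_{t=1}^{5}(y_t−ȳ)(y_{t+2}−ȳ) = 1.0784
Denominator Σ(y_t−ȳ)² = 50.2743
r_2 = 1.0784 / 50.2743 = 0.021

0.021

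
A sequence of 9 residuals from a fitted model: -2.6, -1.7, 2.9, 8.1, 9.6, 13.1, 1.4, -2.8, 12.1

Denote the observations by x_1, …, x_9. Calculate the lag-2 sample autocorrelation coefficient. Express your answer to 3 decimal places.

-0.276

Mean x̄ = (-2.6 − 1.7 + 2.9 + 8.1 + 9.6 + 13.1 + 1.4 − 2.8 + 12.1)/9 = 4.4556
Numerator Σ_{t=1}^{7}(x_t−x̄)(x_{t+2}−x̄) = -89.7540
Denominator Σ(x_t−x̄)² = 324.9822
r_2 = -89.7540 / 324.9822 = -0.276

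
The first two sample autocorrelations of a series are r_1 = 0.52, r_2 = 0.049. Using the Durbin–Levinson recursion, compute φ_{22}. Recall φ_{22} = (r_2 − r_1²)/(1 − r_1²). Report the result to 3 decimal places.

φ_{22} = (r_2 − r_1²) / (1 − r_1²)
r_1² = (0.52)² = 0.2704
Numerator = 0.049 − 0.2704 = -0.2214; denominator = 1 − 0.2704 = 0.7296
φ_{22} = -0.2214 / 0.7296 = -0.303

-0.303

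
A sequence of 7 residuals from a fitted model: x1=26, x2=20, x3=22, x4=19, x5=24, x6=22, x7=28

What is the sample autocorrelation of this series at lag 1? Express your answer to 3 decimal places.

-0.194

Mean x̄ = (26 + 20 + 22 + 19 + 24 + 22 + 28)/7 = 23.0000
Deviations from mean: 3.0000, -3.0000, -1.0000, -4.0000, 1.0000, -1.0000, 5.0000
Σ(x_t−x̄)(x_{t+1}−x̄) = (-9.0000) + (3.0000) + (4.0000) + (-4.0000) + (-1.0000) + (-5.0000) = -12.0000
Denominator Σ(x_t−x̄)² = 62.0000
r_1 = -12.0000 / 62.0000 = -0.194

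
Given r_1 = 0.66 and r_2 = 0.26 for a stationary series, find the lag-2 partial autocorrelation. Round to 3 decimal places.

-0.311

φ_{22} = (r_2 − r_1²) / (1 − r_1²)
r_1² = (0.66)² = 0.4356
Numerator = 0.26 − 0.4356 = -0.1756; denominator = 1 − 0.4356 = 0.5644
φ_{22} = -0.1756 / 0.5644 = -0.311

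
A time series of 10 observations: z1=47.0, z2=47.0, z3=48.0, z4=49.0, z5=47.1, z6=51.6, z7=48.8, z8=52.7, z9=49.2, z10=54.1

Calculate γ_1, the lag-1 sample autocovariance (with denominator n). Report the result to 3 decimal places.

Mean z̄ = (47.0 + 47.0 + 48.0 + 49.0 + 47.1 + 51.6 + 48.8 + 52.7 + 49.2 + 54.1)/10 = 49.4500
Σ_{t=1}^{9}(z_t−z̄)(z_{t+1}−z̄) = 0.7275
γ_1 = 0.7275 / 10 = 0.073

0.073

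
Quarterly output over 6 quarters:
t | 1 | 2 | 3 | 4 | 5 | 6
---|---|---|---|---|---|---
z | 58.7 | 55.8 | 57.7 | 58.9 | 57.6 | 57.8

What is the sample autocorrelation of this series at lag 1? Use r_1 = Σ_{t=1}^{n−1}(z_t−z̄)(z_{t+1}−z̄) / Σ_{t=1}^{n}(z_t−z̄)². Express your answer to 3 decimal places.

-0.329

Mean z̄ = (58.7 + 55.8 + 57.7 + 58.9 + 57.6 + 57.8)/6 = 57.7500
Deviations from mean: 0.9500, -1.9500, -0.0500, 1.1500, -0.1500, 0.0500
Σ(z_t−z̄)(z_{t+1}−z̄) = (-1.8525) + (0.0975) + (-0.0575) + (-0.1725) + (-0.0075) = -1.9925
Denominator Σ(z_t−z̄)² = 6.0550
r_1 = -1.9925 / 6.0550 = -0.329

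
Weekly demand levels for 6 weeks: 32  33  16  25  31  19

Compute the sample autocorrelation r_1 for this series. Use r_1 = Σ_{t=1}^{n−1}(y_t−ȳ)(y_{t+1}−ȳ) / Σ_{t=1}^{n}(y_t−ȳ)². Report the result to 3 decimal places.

-0.223

Mean ȳ = (32 + 33 + 16 + 25 + 31 + 19)/6 = 26.0000
Deviations from mean: 6.0000, 7.0000, -10.0000, -1.0000, 5.0000, -7.0000
Σ(y_t−ȳ)(y_{t+1}−ȳ) = (42.0000) + (-70.0000) + (10.0000) + (-5.0000) + (-35.0000) = -58.0000
Denominator Σ(y_t−ȳ)² = 260.0000
r_1 = -58.0000 / 260.0000 = -0.223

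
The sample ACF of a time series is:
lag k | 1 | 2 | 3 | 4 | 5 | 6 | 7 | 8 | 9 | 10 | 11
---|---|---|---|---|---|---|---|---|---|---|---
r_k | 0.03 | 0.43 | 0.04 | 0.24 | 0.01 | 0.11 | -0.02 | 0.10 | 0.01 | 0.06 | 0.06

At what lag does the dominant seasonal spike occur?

2

The largest autocorrelation is r_2 = 0.43, with a weaker echo at lag 4 (0.24); the remaining lags stay at or below 0.11.
The dominant spike at lag 2 indicates a seasonal period of 2.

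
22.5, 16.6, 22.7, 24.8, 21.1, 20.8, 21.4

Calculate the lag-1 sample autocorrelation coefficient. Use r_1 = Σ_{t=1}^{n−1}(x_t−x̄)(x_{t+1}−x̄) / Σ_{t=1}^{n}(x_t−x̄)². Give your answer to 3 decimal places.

Mean x̄ = (22.5 + 16.6 + 22.7 + 24.8 + 21.1 + 20.8 + 21.4)/7 = 21.4143
Σ(x_t−x̄)(x_{t+1}−x̄) = (-5.2269) + (-6.1898) + (4.3531) + (-1.0641) + (0.1931) + (0.0088) = -7.9259
Denominator Σ(x_t−x̄)² = 37.9486
r_1 = -7.9259 / 37.9486 = -0.209

-0.209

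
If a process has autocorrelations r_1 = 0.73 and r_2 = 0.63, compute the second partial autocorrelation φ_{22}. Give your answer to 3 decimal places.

0.208

φ_{22} = (r_2 − r_1²) / (1 − r_1²)
r_1² = (0.73)² = 0.5329
Numerator = 0.63 − 0.5329 = 0.0971; denominator = 1 − 0.5329 = 0.4671
φ_{22} = 0.0971 / 0.4671 = 0.208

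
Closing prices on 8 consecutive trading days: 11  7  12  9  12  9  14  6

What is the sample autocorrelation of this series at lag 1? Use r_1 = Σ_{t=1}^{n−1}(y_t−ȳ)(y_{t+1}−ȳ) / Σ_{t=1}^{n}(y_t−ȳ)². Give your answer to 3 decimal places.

-0.673

Mean ȳ = (11 + 7 + 12 + 9 + 12 + 9 + 14 + 6)/8 = 10.0000
Numerator Σ_{t=1}^{7}(y_t−ȳ)(y_{t+1}−ȳ) = -35.0000
Denominator Σ(y_t−ȳ)² = 52.0000
r_1 = -35.0000 / 52.0000 = -0.673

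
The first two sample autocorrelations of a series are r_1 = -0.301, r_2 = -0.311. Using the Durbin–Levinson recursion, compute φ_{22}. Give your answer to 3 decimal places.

-0.442

φ_{22} = (r_2 − r_1²) / (1 − r_1²)
r_1² = (-0.301)² = 0.090601
Numerator = -0.311 − 0.0906 = -0.4016; denominator = 1 − 0.0906 = 0.9094
φ_{22} = -0.4016 / 0.9094 = -0.442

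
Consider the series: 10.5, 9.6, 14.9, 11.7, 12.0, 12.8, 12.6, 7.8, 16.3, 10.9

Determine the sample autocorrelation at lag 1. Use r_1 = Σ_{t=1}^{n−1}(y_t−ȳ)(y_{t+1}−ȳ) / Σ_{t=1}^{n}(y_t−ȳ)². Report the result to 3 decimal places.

Mean ȳ = (10.5 + 9.6 + 14.9 + 11.7 + 12.0 + 12.8 + 12.6 + 7.8 + 16.3 + 10.9)/10 = 11.9100
Numerator Σ_{t=1}^{9}(y_t−ȳ)(y_{t+1}−ȳ) = -28.9151
Denominator Σ(y_t−ȳ)² = 54.7690
r_1 = -28.9151 / 54.7690 = -0.528

-0.528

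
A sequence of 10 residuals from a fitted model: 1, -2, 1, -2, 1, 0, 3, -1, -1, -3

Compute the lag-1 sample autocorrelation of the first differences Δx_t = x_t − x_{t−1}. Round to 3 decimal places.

First differences Δx: -3, 3, -3, 3, -1, 3, -4, 0, -2
Mean of differences = -0.4444
Numerator Σ(Δx_t−Δx̄)(Δx_{t+1}−Δx̄) = -44.7531
Denominator Σ(Δx_t−Δx̄)² = 64.2222
r_1(Δx) = -44.7531 / 64.2222 = -0.697

-0.697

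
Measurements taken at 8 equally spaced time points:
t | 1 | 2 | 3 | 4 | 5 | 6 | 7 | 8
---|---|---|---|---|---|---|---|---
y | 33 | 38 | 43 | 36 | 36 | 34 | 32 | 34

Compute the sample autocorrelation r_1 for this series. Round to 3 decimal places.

0.289

Mean ȳ = (33 + 38 + 43 + 36 + 36 + 34 + 32 + 34)/8 = 35.7500
Σ(y_t−ȳ)(y_{t+1}−ȳ) = (-6.1875) + (16.3125) + (1.8125) + (0.0625) + (-0.4375) + (6.5625) + (6.5625) = 24.6875
Denominator Σ(y_t−ȳ)² = 85.5000
r_1 = 24.6875 / 85.5000 = 0.289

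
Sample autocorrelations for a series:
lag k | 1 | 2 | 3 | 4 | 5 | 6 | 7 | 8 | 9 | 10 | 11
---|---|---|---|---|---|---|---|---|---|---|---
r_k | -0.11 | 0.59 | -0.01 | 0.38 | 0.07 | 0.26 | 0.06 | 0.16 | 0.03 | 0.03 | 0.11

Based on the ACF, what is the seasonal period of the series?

The largest autocorrelation is r_2 = 0.59, with weaker echoes at lags 4 (0.38), 6 (0.26) and 8 (0.16); the remaining lags stay at or below 0.11.
The dominant spike at lag 2 indicates a seasonal period of 2.

2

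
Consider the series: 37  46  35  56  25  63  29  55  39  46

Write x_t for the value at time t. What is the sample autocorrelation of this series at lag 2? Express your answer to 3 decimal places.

0.786

Mean x̄ = (37 + 46 + 35 + 56 + 25 + 63 + 29 + 55 + 39 + 46)/10 = 43.1000
Numerator Σ_{t=1}^{8}(x_t−x̄)(x_{t+2}−x̄) = 1074.4800
Denominator Σ(x_t−x̄)² = 1366.9000
r_2 = 1074.4800 / 1366.9000 = 0.786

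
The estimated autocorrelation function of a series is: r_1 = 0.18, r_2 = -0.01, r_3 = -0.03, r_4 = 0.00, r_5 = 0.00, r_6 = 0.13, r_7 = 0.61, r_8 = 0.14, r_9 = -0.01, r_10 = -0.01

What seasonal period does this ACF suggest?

7

The largest autocorrelation is r_7 = 0.61; the remaining lags stay at or below 0.18.
The dominant spike at lag 7 indicates a seasonal period of 7.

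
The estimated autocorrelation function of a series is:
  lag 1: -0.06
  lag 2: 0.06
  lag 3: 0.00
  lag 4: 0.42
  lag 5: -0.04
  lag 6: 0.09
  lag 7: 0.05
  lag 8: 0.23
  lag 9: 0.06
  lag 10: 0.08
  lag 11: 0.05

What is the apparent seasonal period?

4

The largest autocorrelation is r_4 = 0.42, with a weaker echo at lag 8 (0.23); the remaining lags stay at or below 0.09.
The dominant spike at lag 4 indicates a seasonal period of 4.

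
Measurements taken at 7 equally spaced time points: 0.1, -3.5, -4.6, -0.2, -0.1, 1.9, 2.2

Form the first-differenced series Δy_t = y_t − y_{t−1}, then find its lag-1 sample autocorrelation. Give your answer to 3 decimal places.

-0.045

First differences Δy: -3.6, -1.1, 4.4, 0.1, 2.0, 0.3
Mean of differences = 0.3500
Numerator Σ(Δy_t−Δȳ)(Δy_{t+1}−Δȳ) = -1.6525
Denominator Σ(Δy_t−Δȳ)² = 36.8950
r_1(Δy) = -1.6525 / 36.8950 = -0.045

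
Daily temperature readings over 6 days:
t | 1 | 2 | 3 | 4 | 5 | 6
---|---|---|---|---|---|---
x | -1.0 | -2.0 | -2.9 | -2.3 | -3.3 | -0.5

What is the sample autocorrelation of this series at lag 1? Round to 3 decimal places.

Mean x̄ = (-1.0 − 2.0 − 2.9 − 2.3 − 3.3 − 0.5)/6 = -2.0000
Deviations from mean: 1.0000, 0.0000, -0.9000, -0.3000, -1.3000, 1.5000
Numerator Σ_{t=1}^{5}(x_t−x̄)(x_{t+1}−x̄) = -1.2900
Denominator Σ(x_t−x̄)² = 5.8400
r_1 = -1.2900 / 5.8400 = -0.221

-0.221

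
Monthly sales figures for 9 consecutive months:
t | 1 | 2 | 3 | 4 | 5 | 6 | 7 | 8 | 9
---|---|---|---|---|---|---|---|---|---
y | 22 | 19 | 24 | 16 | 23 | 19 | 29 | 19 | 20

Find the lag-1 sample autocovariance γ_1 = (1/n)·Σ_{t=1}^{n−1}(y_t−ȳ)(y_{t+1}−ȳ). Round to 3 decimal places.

-7.499

Mean ȳ = (22 + 19 + 24 + 16 + 23 + 19 + 29 + 19 + 20)/9 = 21.2222
Σ_{t=1}^{8}(y_t−ȳ)(y_{t+1}−ȳ) = -67.4938
γ_1 = -67.4938 / 9 = -7.499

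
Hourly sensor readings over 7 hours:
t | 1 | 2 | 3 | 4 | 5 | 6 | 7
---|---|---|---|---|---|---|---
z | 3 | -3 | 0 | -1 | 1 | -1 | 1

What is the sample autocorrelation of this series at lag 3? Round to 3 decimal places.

Mean z̄ = (3 − 3 + 0 − 1 + 1 − 1 + 1)/7 = 0.0000
Deviations from mean: 3.0000, -3.0000, 0.0000, -1.0000, 1.0000, -1.0000, 1.0000
Σ(z_t−z̄)(z_{t+3}−z̄) = (-3.0000) + (-3.0000) + (0.0000) + (-1.0000) = -7.0000
Denominator Σ(z_t−z̄)² = 22.0000
r_3 = -7.0000 / 22.0000 = -0.318

-0.318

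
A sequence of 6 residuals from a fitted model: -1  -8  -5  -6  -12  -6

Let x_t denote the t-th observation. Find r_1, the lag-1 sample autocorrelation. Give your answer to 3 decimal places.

-0.221

Mean x̄ = (-1 − 8 − 5 − 6 − 12 − 6)/6 = -6.3333
Deviations from mean: 5.3333, -1.6667, 1.3333, 0.3333, -5.6667, 0.3333
Σ(x_t−x̄)(x_{t+1}−x̄) = (-8.8889) + (-2.2222) + (0.4444) + (-1.8889) + (-1.8889) = -14.4444
Denominator Σ(x_t−x̄)² = 65.3333
r_1 = -14.4444 / 65.3333 = -0.221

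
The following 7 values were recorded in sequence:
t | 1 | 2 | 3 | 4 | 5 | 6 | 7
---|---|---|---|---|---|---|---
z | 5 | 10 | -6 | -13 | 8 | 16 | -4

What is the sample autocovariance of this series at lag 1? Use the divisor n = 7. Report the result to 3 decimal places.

Mean z̄ = (5 + 10 − 6 − 13 + 8 + 16 − 4)/7 = 2.2857
Deviations: 2.7143, 7.7143, -8.2857, -15.2857, 5.7143, 13.7143, -6.2857
Σ_{t=1}^{6}(z_t−z̄)(z_{t+1}−z̄) = -11.5102
γ_1 = -11.5102 / 7 = -1.644

-1.644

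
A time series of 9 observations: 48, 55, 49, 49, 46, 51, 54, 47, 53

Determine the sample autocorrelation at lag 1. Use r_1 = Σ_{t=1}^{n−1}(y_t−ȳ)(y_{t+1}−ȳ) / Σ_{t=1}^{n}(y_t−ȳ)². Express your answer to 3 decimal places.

-0.383

Mean ȳ = (48 + 55 + 49 + 49 + 46 + 51 + 54 + 47 + 53)/9 = 50.2222
Numerator Σ_{t=1}^{8}(y_t−ȳ)(y_{t+1}−ȳ) = -31.2716
Denominator Σ(y_t−ȳ)² = 81.5556
r_1 = -31.2716 / 81.5556 = -0.383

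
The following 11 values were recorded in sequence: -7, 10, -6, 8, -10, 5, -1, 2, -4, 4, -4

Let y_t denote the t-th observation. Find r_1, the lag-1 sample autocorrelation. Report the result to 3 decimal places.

-0.828

Mean ȳ = (-7 + 10 − 6 + 8 − 10 + 5 − 1 + 2 − 4 + 4 − 4)/11 = -0.2727
Numerator Σ_{t=1}^{10}(y_t−ȳ)(y_{t+1}−ȳ) = -352.8926
Denominator Σ(y_t−ȳ)² = 426.1818
r_1 = -352.8926 / 426.1818 = -0.828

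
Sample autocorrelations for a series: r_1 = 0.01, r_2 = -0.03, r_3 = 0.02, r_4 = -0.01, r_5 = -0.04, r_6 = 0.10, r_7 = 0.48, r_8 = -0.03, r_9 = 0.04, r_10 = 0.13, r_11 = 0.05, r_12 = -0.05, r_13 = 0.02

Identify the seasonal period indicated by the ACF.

The largest autocorrelation is r_7 = 0.48; the remaining lags stay at or below 0.13.
The dominant spike at lag 7 indicates a seasonal period of 7.

7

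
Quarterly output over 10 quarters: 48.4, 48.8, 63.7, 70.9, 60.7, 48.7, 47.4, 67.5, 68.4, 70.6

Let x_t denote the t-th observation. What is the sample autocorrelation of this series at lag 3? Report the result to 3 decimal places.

-0.593

Mean x̄ = (48.4 + 48.8 + 63.7 + 70.9 + 60.7 + 48.7 + 47.4 + 67.5 + 68.4 + 70.6)/10 = 59.5100
Σ(x_t−x̄)(x_{t+3}−x̄) = (-126.5429) + (-12.7449) + (-45.2939) + (-137.9329) + (9.5081) + (-96.1009) + (-134.2999) = -543.4073
Denominator Σ(x_t−x̄)² = 916.2090
r_3 = -543.4073 / 916.2090 = -0.593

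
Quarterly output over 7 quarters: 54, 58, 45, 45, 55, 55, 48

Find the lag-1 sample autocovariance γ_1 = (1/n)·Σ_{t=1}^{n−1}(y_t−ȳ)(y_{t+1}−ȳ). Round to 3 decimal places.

-0.924

Mean ȳ = (54 + 58 + 45 + 45 + 55 + 55 + 48)/7 = 51.4286
Σ_{t=1}^{6}(y_t−ȳ)(y_{t+1}−ȳ) = -6.4694
γ_1 = -6.4694 / 7 = -0.924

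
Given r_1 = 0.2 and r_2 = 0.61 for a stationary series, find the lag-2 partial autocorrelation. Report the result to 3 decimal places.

0.594

φ_{22} = (r_2 − r_1²) / (1 − r_1²)
r_1² = (0.2)² = 0.04
Numerator = 0.61 − 0.0400 = 0.5700; denominator = 1 − 0.0400 = 0.9600
φ_{22} = 0.5700 / 0.9600 = 0.594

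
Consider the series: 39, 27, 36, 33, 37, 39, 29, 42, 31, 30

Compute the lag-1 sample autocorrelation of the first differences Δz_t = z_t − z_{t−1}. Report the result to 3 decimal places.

First differences Δz: -12, 9, -3, 4, 2, -10, 13, -11, -1
Mean of differences = -1.0000
Numerator Σ(Δz_t−Δz̄)(Δz_{t+1}−Δz̄) = -418.0000
Denominator Σ(Δz_t−Δz̄)² = 636.0000
r_1(Δz) = -418.0000 / 636.0000 = -0.657

-0.657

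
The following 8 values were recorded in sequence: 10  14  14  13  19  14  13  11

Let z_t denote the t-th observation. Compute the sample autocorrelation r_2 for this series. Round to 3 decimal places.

Mean z̄ = (10 + 14 + 14 + 13 + 19 + 14 + 13 + 11)/8 = 13.5000
Deviations from mean: -3.5000, 0.5000, 0.5000, -0.5000, 5.5000, 0.5000, -0.5000, -2.5000
Σ(z_t−z̄)(z_{t+2}−z̄) = (-1.7500) + (-0.2500) + (2.7500) + (-0.2500) + (-2.7500) + (-1.2500) = -3.5000
Denominator Σ(z_t−z̄)² = 50.0000
r_2 = -3.5000 / 50.0000 = -0.070

-0.070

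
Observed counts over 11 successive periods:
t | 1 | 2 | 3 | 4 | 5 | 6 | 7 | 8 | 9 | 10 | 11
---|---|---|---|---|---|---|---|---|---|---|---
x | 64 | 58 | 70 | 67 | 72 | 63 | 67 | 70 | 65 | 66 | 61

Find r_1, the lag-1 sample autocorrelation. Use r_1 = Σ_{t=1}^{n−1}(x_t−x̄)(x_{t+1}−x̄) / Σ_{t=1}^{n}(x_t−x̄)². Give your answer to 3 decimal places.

Mean x̄ = (64 + 58 + 70 + 67 + 72 + 63 + 67 + 70 + 65 + 66 + 61)/11 = 65.7273
Numerator Σ_{t=1}^{10}(x_t−x̄)(x_{t+1}−x̄) = -25.9835
Denominator Σ(x_t−x̄)² = 172.1818
r_1 = -25.9835 / 172.1818 = -0.151

-0.151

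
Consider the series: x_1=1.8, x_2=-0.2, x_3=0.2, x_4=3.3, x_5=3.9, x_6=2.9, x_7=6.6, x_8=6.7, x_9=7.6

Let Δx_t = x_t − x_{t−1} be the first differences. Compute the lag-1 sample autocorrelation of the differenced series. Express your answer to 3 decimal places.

-0.278

First differences Δx: -2.0, 0.4, 3.1, 0.6, -1.0, 3.7, 0.1, 0.9
Mean of differences = 0.7250
Numerator Σ(Δx_t−Δx̄)(Δx_{t+1}−Δx̄) = -7.0681
Denominator Σ(Δx_t−Δx̄)² = 25.4350
r_1(Δx) = -7.0681 / 25.4350 = -0.278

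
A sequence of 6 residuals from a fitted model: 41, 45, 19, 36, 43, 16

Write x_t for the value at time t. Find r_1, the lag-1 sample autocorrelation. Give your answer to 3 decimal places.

Mean x̄ = (41 + 45 + 19 + 36 + 43 + 16)/6 = 33.3333
Σ(x_t−x̄)(x_{t+1}−x̄) = (89.4444) + (-167.2222) + (-38.2222) + (25.7778) + (-167.5556) = -257.7778
Denominator Σ(x_t−x̄)² = 801.3333
r_1 = -257.7778 / 801.3333 = -0.322

-0.322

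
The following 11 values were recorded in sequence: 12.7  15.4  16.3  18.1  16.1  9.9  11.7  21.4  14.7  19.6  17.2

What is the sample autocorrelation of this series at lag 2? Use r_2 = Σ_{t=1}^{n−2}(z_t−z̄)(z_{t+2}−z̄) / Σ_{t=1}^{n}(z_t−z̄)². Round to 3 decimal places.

Mean z̄ = (12.7 + 15.4 + 16.3 + 18.1 + 16.1 + 9.9 + 11.7 + 21.4 + 14.7 + 19.6 + 17.2)/11 = 15.7364
Numerator Σ_{t=1}^{9}(z_t−z̄)(z_{t+2}−z̄) = -26.0708
Denominator Σ(z_t−z̄)² = 115.9455
r_2 = -26.0708 / 115.9455 = -0.225

-0.225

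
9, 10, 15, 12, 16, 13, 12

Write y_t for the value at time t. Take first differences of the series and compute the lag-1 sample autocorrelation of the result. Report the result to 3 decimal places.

First differences Δy: 1, 5, -3, 4, -3, -1
Mean of differences = 0.5000
Numerator Σ(Δy_t−Δȳ)(Δy_{t+1}−Δȳ) = -32.7500
Denominator Σ(Δy_t−Δȳ)² = 59.5000
r_1(Δy) = -32.7500 / 59.5000 = -0.550

-0.550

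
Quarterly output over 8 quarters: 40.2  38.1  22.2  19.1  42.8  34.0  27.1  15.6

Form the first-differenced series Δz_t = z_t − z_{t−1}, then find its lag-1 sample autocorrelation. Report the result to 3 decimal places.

First differences Δz: -2.1, -15.9, -3.1, 23.7, -8.8, -6.9, -11.5
Mean of differences = -3.5143
Numerator Σ(Δz_t−Δz̄)(Δz_{t+1}−Δz̄) = -110.2873
Denominator Σ(Δz_t−Δz̄)² = 999.3686
r_1(Δz) = -110.2873 / 999.3686 = -0.110

-0.110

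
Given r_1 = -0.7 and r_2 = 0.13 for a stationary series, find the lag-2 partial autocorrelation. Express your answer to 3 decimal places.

-0.706

φ_{22} = (r_2 − r_1²) / (1 − r_1²)
r_1² = (-0.7)² = 0.49
Numerator = 0.13 − 0.4900 = -0.3600; denominator = 1 − 0.4900 = 0.5100
φ_{22} = -0.3600 / 0.5100 = -0.706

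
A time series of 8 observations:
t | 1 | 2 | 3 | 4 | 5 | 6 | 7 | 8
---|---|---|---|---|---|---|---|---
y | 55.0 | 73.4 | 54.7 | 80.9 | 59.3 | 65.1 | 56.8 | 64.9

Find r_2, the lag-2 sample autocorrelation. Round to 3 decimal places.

Mean ȳ = (55.0 + 73.4 + 54.7 + 80.9 + 59.3 + 65.1 + 56.8 + 64.9)/8 = 63.7625
Numerator Σ_{t=1}^{6}(y_t−ȳ)(y_{t+2}−ȳ) = 340.5272
Denominator Σ(y_t−ȳ)² = 616.9588
r_2 = 340.5272 / 616.9588 = 0.552

0.552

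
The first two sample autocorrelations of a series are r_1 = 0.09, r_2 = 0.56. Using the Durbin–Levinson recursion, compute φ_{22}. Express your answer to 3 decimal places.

φ_{22} = (r_2 − r_1²) / (1 − r_1²)
r_1² = (0.09)² = 0.0081
Numerator = 0.56 − 0.0081 = 0.5519; denominator = 1 − 0.0081 = 0.9919
φ_{22} = 0.5519 / 0.9919 = 0.556

0.556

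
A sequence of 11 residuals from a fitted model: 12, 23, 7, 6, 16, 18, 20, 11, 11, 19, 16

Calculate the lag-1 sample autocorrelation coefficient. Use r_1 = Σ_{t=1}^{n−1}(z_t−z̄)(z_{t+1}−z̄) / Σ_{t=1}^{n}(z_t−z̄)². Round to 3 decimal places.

Mean z̄ = (12 + 23 + 7 + 6 + 16 + 18 + 20 + 11 + 11 + 19 + 16)/11 = 14.4545
Numerator Σ_{t=1}^{10}(z_t−z̄)(z_{t+1}−z̄) = -25.4793
Denominator Σ(z_t−z̄)² = 298.7273
r_1 = -25.4793 / 298.7273 = -0.085

-0.085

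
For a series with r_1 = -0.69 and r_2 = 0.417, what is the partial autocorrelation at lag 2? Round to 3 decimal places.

-0.113

φ_{22} = (r_2 − r_1²) / (1 − r_1²)
r_1² = (-0.69)² = 0.4761
Numerator = 0.417 − 0.4761 = -0.0591; denominator = 1 − 0.4761 = 0.5239
φ_{22} = -0.0591 / 0.5239 = -0.113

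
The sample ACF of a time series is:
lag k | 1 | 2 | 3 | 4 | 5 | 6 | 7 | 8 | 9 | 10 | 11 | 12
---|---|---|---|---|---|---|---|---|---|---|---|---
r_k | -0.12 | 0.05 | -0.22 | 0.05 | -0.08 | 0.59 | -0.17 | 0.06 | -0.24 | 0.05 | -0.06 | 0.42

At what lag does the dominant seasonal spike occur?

6

The largest autocorrelation is r_6 = 0.59, with a weaker echo at lag 12 (0.42); the remaining lags stay at or below 0.06.
The dominant spike at lag 6 indicates a seasonal period of 6.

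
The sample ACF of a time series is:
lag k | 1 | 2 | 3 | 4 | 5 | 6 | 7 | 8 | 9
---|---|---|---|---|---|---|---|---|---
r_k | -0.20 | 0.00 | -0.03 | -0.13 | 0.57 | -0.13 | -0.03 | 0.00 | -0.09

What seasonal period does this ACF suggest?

5

The largest autocorrelation is r_5 = 0.57; the remaining lags stay at or below 0.00.
The dominant spike at lag 5 indicates a seasonal period of 5.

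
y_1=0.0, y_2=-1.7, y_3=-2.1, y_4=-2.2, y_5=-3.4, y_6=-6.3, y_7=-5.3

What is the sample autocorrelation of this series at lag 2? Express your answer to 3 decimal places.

0.058

Mean ȳ = (0.0 − 1.7 − 2.1 − 2.2 − 3.4 − 6.3 − 5.3)/7 = -3.0000
Numerator Σ_{t=1}^{5}(y_t−ȳ)(y_{t+2}−ȳ) = 1.6600
Denominator Σ(y_t−ȳ)² = 28.4800
r_2 = 1.6600 / 28.4800 = 0.058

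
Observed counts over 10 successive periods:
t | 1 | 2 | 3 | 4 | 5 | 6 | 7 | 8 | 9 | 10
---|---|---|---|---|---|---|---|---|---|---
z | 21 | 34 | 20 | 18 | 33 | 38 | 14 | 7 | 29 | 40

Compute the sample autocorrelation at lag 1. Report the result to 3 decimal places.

0.044

Mean z̄ = (21 + 34 + 20 + 18 + 33 + 38 + 14 + 7 + 29 + 40)/10 = 25.4000
Numerator Σ_{t=1}^{9}(z_t−z̄)(z_{t+1}−z̄) = 47.6400
Denominator Σ(z_t−z̄)² = 1088.4000
r_1 = 47.6400 / 1088.4000 = 0.044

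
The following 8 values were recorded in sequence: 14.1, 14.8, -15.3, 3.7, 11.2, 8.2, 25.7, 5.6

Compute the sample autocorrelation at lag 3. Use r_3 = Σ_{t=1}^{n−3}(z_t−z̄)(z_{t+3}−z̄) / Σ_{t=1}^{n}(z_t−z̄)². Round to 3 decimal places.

Mean z̄ = (14.1 + 14.8 − 15.3 + 3.7 + 11.2 + 8.2 + 25.7 + 5.6)/8 = 8.5000
Σ(z_t−z̄)(z_{t+3}−z̄) = (-26.8800) + (17.0100) + (7.1400) + (-82.5600) + (-7.8300) = -93.1200
Denominator Σ(z_t−z̄)² = 972.1600
r_3 = -93.1200 / 972.1600 = -0.096

-0.096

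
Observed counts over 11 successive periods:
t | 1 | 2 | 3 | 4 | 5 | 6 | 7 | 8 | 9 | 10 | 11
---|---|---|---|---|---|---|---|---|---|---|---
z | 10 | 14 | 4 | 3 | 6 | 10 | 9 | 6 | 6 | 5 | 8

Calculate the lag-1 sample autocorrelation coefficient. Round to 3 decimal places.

Mean z̄ = (10 + 14 + 4 + 3 + 6 + 10 + 9 + 6 + 6 + 5 + 8)/11 = 7.3636
Numerator Σ_{t=1}^{10}(z_t−z̄)(z_{t+1}−z̄) = 17.8678
Denominator Σ(z_t−z̄)² = 102.5455
r_1 = 17.8678 / 102.5455 = 0.174

0.174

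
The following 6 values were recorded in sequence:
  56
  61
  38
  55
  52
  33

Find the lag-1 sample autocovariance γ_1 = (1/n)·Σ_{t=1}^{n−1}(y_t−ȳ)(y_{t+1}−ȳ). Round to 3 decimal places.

-24.282

Mean ȳ = (56 + 61 + 38 + 55 + 52 + 33)/6 = 49.1667
Σ_{t=1}^{5}(y_t−ȳ)(y_{t+1}−ȳ) = -145.6944
γ_1 = -145.6944 / 6 = -24.282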